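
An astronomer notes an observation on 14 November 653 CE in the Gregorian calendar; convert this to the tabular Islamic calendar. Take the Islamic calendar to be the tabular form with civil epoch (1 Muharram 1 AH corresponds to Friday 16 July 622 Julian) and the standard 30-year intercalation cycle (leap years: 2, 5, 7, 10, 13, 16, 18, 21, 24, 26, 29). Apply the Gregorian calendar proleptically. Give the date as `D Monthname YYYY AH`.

Both dates share Julian Day Number 1959881; in the tabular Islamic calendar that is 13 Rabi' al-Thani 33 AH.

13 Rabi' al-Thani 33 AH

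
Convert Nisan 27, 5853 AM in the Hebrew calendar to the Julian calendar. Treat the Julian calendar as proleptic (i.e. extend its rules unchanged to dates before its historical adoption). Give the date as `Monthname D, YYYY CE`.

April 10, 2093 CE

Both dates share Julian Day Number 2485626; in the Julian calendar that is 10 April 2093 CE.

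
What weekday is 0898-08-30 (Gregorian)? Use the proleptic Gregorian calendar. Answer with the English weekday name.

Saturday

JDN 2049290 mod 7 = 5, and JDN 0 was a Monday, so this is a Saturday.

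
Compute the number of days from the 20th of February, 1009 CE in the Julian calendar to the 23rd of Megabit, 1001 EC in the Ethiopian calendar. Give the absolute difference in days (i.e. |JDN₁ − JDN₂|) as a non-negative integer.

27

First date → JDN 2089646; second date → JDN 2089673.
The interval is |2089646 − 2089673| = 27 days.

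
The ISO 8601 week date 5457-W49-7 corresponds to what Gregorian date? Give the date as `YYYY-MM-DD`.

ISO week 1 of 5457 is the week containing the first Thursday of 5457.
Week 49, day 7 (Sunday) lands on 5457-12-06.

5457-12-06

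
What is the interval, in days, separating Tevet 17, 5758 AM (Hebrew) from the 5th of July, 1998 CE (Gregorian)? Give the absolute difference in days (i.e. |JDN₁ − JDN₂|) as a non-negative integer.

171

First date → JDN 2450829; second date → JDN 2451000.
The interval is |2450829 − 2451000| = 171 days.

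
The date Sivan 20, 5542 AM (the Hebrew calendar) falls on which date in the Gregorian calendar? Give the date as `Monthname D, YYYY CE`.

Julian Day Number of the source date = 2372075.
Converting JDN 2372075 to the Gregorian calendar gives 2 June 1782 CE.

June 2, 1782 CE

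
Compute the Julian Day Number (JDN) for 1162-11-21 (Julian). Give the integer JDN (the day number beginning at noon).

In the proleptic Gregorian calendar the same day is 28 November 1162.
JDN 2299161 is 15 October 1582 CE (Gregorian); the target day is −153358 days from there, so JDN = 2145803.

2145803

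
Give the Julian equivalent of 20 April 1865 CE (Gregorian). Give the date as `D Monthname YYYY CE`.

8 April 1865 CE

At this point the Julian calendar is 12 days behind the Gregorian.
20 April 1865 Gregorian − 12 days → 8 April 1865 Julian.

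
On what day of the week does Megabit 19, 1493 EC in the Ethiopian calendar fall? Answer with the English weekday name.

Monday

This is JDN 2269372 (25 March 1501 Gregorian).
Since JDN mod 7 = 0 (0 = Monday), the day is Monday.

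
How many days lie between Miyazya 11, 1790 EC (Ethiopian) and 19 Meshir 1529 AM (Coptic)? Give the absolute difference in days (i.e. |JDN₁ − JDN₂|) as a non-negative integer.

5427

JDN of the first date = 2377873.
JDN of the second date = 2383300.
|2383300 − 2377873| = 5427.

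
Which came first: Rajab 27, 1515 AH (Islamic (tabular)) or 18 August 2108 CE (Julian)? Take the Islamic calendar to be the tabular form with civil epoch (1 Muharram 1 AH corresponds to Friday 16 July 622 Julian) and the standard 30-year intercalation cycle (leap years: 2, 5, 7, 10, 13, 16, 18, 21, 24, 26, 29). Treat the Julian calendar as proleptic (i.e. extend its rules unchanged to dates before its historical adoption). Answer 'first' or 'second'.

The two dates have Julian Day Numbers 2485154 and 2491235 respectively.
Since 2485154 < 2491235, the first date comes first.

first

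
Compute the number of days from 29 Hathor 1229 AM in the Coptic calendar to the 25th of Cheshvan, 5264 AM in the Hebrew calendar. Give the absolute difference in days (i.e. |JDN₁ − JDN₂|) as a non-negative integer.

3299

First date → JDN 2273645; second date → JDN 2270346.
The interval is |2273645 − 2270346| = 3299 days.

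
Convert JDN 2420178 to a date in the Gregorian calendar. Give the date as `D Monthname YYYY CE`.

Counting from JDN 2299161 = 15 Oct 1582 gives an offset of 121017 days.

14 February 1914 CE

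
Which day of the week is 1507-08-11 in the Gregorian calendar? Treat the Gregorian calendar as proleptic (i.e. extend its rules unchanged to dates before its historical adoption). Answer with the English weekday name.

Sunday

2271702 ≡ 6 (mod 7); counting from Monday = 0 gives Sunday.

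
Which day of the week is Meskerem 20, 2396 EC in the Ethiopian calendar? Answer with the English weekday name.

This is JDN 2599014 (4 October 2403 Gregorian).
Since JDN mod 7 = 5 (0 = Monday), the day is Saturday.

Saturday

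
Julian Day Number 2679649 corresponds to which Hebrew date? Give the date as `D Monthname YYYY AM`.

JDN 2679649 is 12 July 2624 in the Gregorian calendar.
In the Hebrew calendar that day is 4 Tammuz 6384 AM.

4 Tammuz 6384 AM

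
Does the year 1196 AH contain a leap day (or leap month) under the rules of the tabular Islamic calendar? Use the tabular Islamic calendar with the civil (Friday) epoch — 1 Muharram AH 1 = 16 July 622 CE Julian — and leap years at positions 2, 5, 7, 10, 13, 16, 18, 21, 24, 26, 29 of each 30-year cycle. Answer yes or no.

yes

Year 1196 AH is year 26 of its 30-year cycle; leap positions are 2, 5, 7, 10, 13, 16, 18, 21, 24, 26, 29, so it is a leap year (355 days).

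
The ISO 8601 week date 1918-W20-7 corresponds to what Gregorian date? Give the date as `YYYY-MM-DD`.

ISO week 1 of 1918 is the week containing the first Thursday of 1918.
Week 20, day 7 (Sunday) lands on 1918-05-19.

1918-05-19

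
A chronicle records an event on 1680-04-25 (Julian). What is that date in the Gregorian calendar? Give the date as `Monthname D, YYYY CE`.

For dates in this range the Gregorian date is 10 days ahead of the Julian.
25 April 1680 Julian + 10 days → 5 May 1680 Gregorian.

May 5, 1680 CE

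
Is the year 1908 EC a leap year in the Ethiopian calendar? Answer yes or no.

no

1908 mod 4 = 0; in the Ethiopian calendar a year is leap when year mod 4 = 3, so it is a common year.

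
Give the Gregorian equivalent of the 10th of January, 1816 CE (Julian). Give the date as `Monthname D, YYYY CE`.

January 22, 1816 CE

The Julian–Gregorian offset here is 12 days (Julian trailing).
10 January 1816 Julian + 12 days → 22 January 1816 Gregorian.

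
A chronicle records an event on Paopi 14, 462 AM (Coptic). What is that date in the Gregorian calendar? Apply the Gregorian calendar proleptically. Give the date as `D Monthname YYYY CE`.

15 October 745 CE

Julian Day Number of the source date = 1993453.
Converting JDN 1993453 to the Gregorian calendar gives 15 October 745 CE.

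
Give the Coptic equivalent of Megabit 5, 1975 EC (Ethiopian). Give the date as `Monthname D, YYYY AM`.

Paremhat 5, 1699 AM

The source date corresponds to 14 March 1983 in the Gregorian calendar (JDN 2445408).
That day falls on 5 Paremhat 1699 AM in the Coptic calendar.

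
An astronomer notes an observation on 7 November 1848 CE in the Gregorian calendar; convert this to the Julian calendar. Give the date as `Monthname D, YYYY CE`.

For dates in this range the Gregorian date is 12 days ahead of the Julian.
7 November 1848 Gregorian − 12 days → 26 October 1848 Julian.

October 26, 1848 CE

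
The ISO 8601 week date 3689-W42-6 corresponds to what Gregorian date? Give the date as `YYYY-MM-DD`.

3689-10-22

ISO week 1 of 3689 is the week containing the first Thursday of 3689.
Week 42, day 6 (Saturday) lands on 3689-10-22.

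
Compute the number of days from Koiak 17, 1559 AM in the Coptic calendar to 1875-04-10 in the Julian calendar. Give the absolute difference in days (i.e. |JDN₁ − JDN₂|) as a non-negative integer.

11806

JDN of the first date = 2394195.
JDN of the second date = 2406001.
|2406001 − 2394195| = 11806.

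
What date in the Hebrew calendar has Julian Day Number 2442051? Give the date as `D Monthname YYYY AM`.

The Gregorian equivalent of JDN 2442051 is 3 January 1974.
In the Hebrew calendar that day is 9 Tevet 5734 AM.

9 Tevet 5734 AM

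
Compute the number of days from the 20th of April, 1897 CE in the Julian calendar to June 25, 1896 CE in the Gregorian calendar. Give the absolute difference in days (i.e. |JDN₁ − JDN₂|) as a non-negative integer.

311

JDN of the first date = 2414047.
JDN of the second date = 2413736.
|2413736 − 2414047| = 311.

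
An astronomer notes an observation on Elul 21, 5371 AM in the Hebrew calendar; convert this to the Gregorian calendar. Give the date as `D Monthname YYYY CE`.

30 August 1611 CE

Both dates share Julian Day Number 2309707; in the Gregorian calendar that is 30 August 1611 CE.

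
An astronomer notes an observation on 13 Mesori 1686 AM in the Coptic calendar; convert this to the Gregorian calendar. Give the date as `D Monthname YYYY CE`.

Both dates share Julian Day Number 2440818; in the Gregorian calendar that is 19 August 1970 CE.

19 August 1970 CE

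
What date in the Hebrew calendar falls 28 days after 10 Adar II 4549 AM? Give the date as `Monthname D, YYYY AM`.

The starting date is JDN 2009310; 2009310 + 28 = 2009338.
JDN 2009338 corresponds to Nisan 9, 4549 AM.

Nisan 9, 4549 AM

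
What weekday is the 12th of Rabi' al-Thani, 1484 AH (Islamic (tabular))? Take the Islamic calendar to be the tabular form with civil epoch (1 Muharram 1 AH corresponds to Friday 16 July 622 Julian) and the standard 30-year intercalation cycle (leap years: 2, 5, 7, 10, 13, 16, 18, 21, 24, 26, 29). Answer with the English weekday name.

Monday

Equivalently 29 August 2061 Gregorian, JDN 2474066.
JDN 2474066 mod 7 = 0, and JDN 0 was a Monday, so this is a Monday.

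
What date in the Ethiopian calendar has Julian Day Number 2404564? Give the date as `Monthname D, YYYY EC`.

Ginbot 9, 1863 EC

The Gregorian equivalent of JDN 2404564 is 16 May 1871.
In the Ethiopian calendar that day is Ginbot 9, 1863 EC.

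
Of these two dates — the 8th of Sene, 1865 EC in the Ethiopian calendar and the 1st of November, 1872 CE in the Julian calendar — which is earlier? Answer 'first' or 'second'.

second

Converting both to JDN: 2405324 vs 2405111; the smaller is the second.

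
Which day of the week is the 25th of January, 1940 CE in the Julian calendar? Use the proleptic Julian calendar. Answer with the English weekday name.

Wednesday

Equivalently 7 February 1940 Gregorian, JDN 2429667.
2429667 ≡ 2 (mod 7); counting from Monday = 0 gives Wednesday.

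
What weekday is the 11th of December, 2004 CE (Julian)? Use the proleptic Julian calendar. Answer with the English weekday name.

Friday

This is JDN 2453364 (24 December 2004 Gregorian).
JDN 2453364 mod 7 = 4, and JDN 0 was a Monday, so this is a Friday.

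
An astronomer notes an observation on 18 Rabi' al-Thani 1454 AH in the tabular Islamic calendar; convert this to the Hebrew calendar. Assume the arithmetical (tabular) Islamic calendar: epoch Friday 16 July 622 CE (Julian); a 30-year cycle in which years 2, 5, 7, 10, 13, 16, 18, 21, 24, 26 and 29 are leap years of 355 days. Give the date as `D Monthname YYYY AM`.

Julian Day Number of the source date = 2463441.
Converting JDN 2463441 to the Hebrew calendar gives 19 Av 5792 AM.

19 Av 5792 AM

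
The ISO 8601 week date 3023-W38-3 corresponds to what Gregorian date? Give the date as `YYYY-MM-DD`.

ISO week 1 of 3023 is the week containing the first Thursday of 3023.
Week 38, day 3 (Wednesday) lands on 3023-09-17.

3023-09-17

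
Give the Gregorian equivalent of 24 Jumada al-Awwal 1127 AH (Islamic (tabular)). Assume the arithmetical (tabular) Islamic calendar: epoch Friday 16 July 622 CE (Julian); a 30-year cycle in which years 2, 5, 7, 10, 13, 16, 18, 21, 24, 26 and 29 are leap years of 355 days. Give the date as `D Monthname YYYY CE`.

Julian Day Number of the source date = 2347598.
Converting JDN 2347598 to the Gregorian calendar gives 28 May 1715 CE.

28 May 1715 CE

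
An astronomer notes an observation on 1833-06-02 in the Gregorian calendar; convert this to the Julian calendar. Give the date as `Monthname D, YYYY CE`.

May 21, 1833 CE

For dates in this range the Gregorian date is 12 days ahead of the Julian.
2 June 1833 Gregorian − 12 days → 21 May 1833 Julian.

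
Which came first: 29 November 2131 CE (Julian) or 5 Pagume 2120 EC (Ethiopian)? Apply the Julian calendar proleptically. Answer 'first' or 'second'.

second

Converting both to JDN: 2499738 vs 2498550; the smaller is the second.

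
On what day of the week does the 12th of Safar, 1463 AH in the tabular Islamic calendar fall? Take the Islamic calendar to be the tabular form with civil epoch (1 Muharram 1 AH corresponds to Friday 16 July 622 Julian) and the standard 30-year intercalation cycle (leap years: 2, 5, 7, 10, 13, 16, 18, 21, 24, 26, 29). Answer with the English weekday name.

Equivalently 14 February 2041 Gregorian, JDN 2466565.
JDN 2466565 mod 7 = 3, and JDN 0 was a Monday, so this is a Thursday.

Thursday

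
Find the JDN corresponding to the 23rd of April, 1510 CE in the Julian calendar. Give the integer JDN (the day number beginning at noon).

2272698

Equivalently 3 May 1510 (proleptic Gregorian).
JDN 2299161 is 15 October 1582 CE (Gregorian); the target day is −26463 days from there, so JDN = 2272698.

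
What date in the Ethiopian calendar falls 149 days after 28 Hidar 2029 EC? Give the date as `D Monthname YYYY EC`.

Counting 149 days forward from JDN 2465035 reaches JDN 2465184, which is 27 Miyazya 2029 EC.

27 Miyazya 2029 EC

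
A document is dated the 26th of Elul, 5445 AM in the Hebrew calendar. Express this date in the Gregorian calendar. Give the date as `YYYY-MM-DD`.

1685-09-25

Both dates share Julian Day Number 2336762; in the Gregorian calendar that is 25 September 1685 CE.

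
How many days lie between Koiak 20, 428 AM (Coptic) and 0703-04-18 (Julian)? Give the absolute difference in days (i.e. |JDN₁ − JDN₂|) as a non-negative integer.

JDN of the first date = 1981101.
JDN of the second date = 1977936.
|1977936 − 1981101| = 3165.

3165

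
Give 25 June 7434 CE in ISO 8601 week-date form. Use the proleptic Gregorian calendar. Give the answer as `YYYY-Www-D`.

The weekday is Wednesday (ISO weekday 3).
That Wednesday belongs to ISO week 26 of ISO year 7434.

7434-W26-3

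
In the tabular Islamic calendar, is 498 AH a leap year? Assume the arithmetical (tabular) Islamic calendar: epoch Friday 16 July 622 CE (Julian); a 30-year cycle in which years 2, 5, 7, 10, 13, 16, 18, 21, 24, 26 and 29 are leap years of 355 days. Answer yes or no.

Year 498 AH is year 18 of its 30-year cycle; leap positions are 2, 5, 7, 10, 13, 16, 18, 21, 24, 26, 29, so it is a leap year (355 days).

yes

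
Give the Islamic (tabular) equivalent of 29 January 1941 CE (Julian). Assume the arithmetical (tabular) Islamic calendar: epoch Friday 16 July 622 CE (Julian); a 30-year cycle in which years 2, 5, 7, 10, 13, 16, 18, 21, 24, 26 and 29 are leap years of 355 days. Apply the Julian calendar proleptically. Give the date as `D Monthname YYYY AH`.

Both dates share Julian Day Number 2430037; in the tabular Islamic calendar that is 14 Muharram 1360 AH.

14 Muharram 1360 AH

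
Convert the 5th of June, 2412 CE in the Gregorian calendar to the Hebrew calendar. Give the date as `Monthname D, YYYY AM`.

Both dates share Julian Day Number 2602181; in the Hebrew calendar that is 24 Sivan 6172 AM.

Sivan 24, 6172 AM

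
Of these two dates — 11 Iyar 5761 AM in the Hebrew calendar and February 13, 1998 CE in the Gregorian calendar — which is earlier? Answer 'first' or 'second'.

The two dates have Julian Day Numbers 2452034 and 2450858 respectively.
Since 2450858 < 2452034, the second date comes first.

second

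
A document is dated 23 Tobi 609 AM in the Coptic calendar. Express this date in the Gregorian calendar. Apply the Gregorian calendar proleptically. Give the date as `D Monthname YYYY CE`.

Both dates share Julian Day Number 2047244; in the Gregorian calendar that is 22 January 893 CE.

22 January 893 CE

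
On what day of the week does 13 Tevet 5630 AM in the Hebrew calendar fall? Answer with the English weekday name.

This is JDN 2404049 (17 December 1869 Gregorian).
2404049 ≡ 4 (mod 7); counting from Monday = 0 gives Friday.

Friday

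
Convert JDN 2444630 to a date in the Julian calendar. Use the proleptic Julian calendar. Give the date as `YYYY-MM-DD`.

JDN 2444630 is 25 January 1981 in the Gregorian calendar.
In the Julian calendar that day is 1981-01-12.

1981-01-12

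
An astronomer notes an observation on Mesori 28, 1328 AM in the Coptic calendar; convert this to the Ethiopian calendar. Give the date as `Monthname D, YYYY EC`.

Nehase 28, 1604 EC

Both dates share Julian Day Number 2310074; in the Ethiopian calendar that is 28 Nehase 1604 EC.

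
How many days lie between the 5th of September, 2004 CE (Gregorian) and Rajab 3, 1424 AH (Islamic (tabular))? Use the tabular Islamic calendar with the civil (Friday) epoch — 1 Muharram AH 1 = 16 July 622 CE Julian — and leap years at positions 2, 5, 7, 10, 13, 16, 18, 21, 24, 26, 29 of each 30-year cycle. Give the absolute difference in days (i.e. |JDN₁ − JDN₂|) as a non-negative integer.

First date → JDN 2453254; second date → JDN 2452883.
The interval is |2453254 − 2452883| = 371 days.

371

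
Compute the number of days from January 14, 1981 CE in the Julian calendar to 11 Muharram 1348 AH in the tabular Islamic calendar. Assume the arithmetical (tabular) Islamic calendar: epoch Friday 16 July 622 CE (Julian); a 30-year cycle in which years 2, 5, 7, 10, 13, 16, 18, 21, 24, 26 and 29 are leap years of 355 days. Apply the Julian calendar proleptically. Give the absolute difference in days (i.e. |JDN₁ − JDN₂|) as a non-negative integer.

18850

JDN of the first date = 2444632.
JDN of the second date = 2425782.
|2425782 − 2444632| = 18850.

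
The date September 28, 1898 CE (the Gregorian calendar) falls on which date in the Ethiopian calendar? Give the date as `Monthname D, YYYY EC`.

Meskerem 19, 1891 EC

Julian Day Number of the source date = 2414561.
Converting JDN 2414561 to the Ethiopian calendar gives 19 Meskerem 1891 EC.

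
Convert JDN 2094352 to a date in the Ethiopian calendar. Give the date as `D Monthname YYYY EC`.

JDN 2094352 is 15 January 1022 in the proleptic Gregorian calendar.
In the Ethiopian calendar that day is 14 Tir 1014 EC.

14 Tir 1014 EC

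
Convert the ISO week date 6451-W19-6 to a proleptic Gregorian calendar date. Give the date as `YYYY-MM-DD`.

6451-05-13

ISO week 1 of 6451 is the week containing the first Thursday of 6451.
Week 19, day 6 (Saturday) lands on 6451-05-13.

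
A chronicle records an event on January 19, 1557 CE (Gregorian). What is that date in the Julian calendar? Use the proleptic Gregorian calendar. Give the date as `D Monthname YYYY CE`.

9 January 1557 CE

For dates in this range the Gregorian date is 10 days ahead of the Julian.
19 January 1557 Gregorian − 10 days → 9 January 1557 Julian.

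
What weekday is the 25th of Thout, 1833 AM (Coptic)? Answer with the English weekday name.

Equivalently 6 October 2116 Gregorian, JDN 2494192.
JDN 2494192 mod 7 = 1, and JDN 0 was a Monday, so this is a Tuesday.

Tuesday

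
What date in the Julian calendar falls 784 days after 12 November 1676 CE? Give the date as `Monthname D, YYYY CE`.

The starting date is JDN 2333533; 2333533 + 784 = 2334317.
JDN 2334317 corresponds to January 5, 1679 CE.

January 5, 1679 CE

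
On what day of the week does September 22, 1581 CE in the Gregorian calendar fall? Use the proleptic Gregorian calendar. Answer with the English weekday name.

JDN 2298773 mod 7 = 1, and JDN 0 was a Monday, so this is a Tuesday.

Tuesday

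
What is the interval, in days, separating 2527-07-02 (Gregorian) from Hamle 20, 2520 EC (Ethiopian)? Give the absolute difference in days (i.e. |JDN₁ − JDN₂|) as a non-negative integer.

395

JDN of the first date = 2644210.
JDN of the second date = 2644605.
|2644605 − 2644210| = 395.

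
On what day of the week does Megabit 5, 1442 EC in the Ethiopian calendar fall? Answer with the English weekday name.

Sunday

This is JDN 2250730 (10 March 1450 Gregorian).
Since JDN mod 7 = 6 (0 = Monday), the day is Sunday.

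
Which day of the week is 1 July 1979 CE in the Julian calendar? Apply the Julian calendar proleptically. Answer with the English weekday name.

Equivalently 14 July 1979 Gregorian, JDN 2444069.
JDN 2444069 mod 7 = 5, and JDN 0 was a Monday, so this is a Saturday.

Saturday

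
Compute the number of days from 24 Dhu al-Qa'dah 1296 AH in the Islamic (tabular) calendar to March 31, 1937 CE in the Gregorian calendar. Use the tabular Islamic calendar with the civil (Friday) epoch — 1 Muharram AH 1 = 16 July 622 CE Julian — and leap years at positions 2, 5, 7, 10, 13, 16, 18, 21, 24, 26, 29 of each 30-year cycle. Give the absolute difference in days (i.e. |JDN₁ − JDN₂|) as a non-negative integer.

First date → JDN 2407663; second date → JDN 2428624.
The interval is |2407663 − 2428624| = 20961 days.

20961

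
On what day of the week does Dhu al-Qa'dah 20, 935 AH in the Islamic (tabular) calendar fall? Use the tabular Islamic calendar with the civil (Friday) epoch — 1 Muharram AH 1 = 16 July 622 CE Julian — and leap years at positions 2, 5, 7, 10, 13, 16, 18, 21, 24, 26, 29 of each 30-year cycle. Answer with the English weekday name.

Monday

In the proleptic Gregorian calendar this is 5 August 1529 (JDN 2279732).
JDN 2279732 mod 7 = 0, and JDN 0 was a Monday, so this is a Monday.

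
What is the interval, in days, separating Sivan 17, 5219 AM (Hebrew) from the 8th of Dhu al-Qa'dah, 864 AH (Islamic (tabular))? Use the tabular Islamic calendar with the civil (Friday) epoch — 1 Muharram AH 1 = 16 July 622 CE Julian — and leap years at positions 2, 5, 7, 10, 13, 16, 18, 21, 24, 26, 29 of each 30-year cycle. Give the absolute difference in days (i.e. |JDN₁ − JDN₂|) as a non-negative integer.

First date → JDN 2254097; second date → JDN 2254560.
The interval is |2254097 − 2254560| = 463 days.

463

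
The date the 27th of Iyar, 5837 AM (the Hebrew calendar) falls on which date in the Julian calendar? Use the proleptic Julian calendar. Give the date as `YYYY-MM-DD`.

Julian Day Number of the source date = 2479809.
Converting JDN 2479809 to the Julian calendar gives 7 May 2077 CE.

2077-05-07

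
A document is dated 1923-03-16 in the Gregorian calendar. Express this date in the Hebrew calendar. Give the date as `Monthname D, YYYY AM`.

Julian Day Number of the source date = 2423495.
Converting JDN 2423495 to the Hebrew calendar gives 28 Adar 5683 AM.

Adar 28, 5683 AM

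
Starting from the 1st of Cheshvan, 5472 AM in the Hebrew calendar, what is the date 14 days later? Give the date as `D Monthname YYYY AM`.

15 Cheshvan 5472 AM

JDN of the 1st of Cheshvan, 5472 AM = 2346276.
2346276 + 14 = 2346290.
JDN 2346290 in the Hebrew calendar is 15 Cheshvan 5472 AM.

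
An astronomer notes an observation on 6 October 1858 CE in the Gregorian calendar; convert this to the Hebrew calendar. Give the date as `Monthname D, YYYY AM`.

Julian Day Number of the source date = 2399959.
Converting JDN 2399959 to the Hebrew calendar gives 28 Tishrei 5619 AM.

Tishrei 28, 5619 AM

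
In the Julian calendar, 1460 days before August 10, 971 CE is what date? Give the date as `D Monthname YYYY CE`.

11 August 967 CE

Counting 1460 days back from JDN 2075937 reaches JDN 2074477, which is 11 August 967 CE.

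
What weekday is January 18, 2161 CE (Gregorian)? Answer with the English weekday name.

Since JDN mod 7 = 6 (0 = Monday), the day is Sunday.

Sunday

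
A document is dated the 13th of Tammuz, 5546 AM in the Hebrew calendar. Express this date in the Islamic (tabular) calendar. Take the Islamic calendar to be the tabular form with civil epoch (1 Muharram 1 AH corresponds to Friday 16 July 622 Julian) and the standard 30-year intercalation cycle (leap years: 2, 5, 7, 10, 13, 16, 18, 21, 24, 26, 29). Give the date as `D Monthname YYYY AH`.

12 Ramadan 1200 AH

Julian Day Number of the source date = 2373573.
Converting JDN 2373573 to the tabular Islamic calendar gives 12 Ramadan 1200 AH.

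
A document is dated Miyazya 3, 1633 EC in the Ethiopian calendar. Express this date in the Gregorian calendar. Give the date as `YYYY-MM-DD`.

Julian Day Number of the source date = 2320521.
Converting JDN 2320521 to the Gregorian calendar gives 8 April 1641 CE.

1641-04-08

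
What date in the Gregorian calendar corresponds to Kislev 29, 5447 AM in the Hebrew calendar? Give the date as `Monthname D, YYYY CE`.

Julian Day Number of the source date = 2337208.
Converting JDN 2337208 to the Gregorian calendar gives 15 December 1686 CE.

December 15, 1686 CE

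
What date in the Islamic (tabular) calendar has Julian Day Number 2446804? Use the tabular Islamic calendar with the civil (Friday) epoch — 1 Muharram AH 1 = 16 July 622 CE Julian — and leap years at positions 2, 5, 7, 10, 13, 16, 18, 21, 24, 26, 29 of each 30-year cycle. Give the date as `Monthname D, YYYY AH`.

Jumada al-Awwal 7, 1407 AH

JDN 2446804 is 8 January 1987 in the Gregorian calendar.
In the tabular Islamic calendar that day is Jumada al-Awwal 7, 1407 AH.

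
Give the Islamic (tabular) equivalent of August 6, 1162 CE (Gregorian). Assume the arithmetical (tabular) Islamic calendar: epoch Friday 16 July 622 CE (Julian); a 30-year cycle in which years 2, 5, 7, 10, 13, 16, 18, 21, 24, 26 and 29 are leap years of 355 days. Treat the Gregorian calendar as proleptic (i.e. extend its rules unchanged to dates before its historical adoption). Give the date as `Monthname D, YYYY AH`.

Sha'ban 15, 557 AH

Both dates share Julian Day Number 2145689; in the tabular Islamic calendar that is 15 Sha'ban 557 AH.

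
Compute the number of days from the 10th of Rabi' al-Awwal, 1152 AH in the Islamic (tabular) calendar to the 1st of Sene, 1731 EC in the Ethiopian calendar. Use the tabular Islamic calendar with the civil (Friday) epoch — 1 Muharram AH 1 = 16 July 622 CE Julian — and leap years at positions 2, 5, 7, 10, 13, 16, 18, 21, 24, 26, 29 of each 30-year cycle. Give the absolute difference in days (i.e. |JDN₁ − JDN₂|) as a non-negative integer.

11

JDN of the first date = 2356384.
JDN of the second date = 2356373.
|2356373 − 2356384| = 11.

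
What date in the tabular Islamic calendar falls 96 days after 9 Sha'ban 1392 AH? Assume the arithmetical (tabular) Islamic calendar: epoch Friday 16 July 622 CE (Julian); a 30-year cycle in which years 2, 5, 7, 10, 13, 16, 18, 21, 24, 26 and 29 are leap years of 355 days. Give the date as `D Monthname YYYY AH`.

Counting 96 days forward from JDN 2441579 reaches JDN 2441675, which is 17 Dhu al-Qa'dah 1392 AH.

17 Dhu al-Qa'dah 1392 AH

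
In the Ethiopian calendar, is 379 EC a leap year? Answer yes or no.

379 mod 4 = 3; in the Ethiopian calendar a year is leap when year mod 4 = 3, so it is a leap year.

yes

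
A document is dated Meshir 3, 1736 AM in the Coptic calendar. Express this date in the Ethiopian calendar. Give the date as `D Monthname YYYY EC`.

Julian Day Number of the source date = 2458891.
Converting JDN 2458891 to the Ethiopian calendar gives 3 Yekatit 2012 EC.

3 Yekatit 2012 EC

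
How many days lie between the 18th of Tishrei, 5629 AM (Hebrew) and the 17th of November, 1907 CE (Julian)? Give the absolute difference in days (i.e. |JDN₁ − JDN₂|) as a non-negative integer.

First date → JDN 2403610; second date → JDN 2417910.
The interval is |2403610 − 2417910| = 14300 days.

14300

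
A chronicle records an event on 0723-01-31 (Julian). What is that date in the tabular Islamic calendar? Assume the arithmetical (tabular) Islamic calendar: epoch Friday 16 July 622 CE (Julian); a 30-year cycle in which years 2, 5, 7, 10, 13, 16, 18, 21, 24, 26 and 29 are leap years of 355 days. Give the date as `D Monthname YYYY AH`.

Both dates share Julian Day Number 1985164; in the tabular Islamic calendar that is 18 Sha'ban 104 AH.

18 Sha'ban 104 AH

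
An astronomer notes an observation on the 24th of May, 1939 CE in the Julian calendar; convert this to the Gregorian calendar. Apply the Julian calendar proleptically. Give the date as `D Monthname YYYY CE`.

The Julian–Gregorian offset here is 13 days (Julian trailing).
24 May 1939 Julian + 13 days → 6 June 1939 Gregorian.

6 June 1939 CE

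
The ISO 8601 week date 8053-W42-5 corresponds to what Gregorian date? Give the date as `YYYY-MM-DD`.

8053-10-17

ISO week 1 of 8053 is the week containing the first Thursday of 8053.
Week 42, day 5 (Friday) lands on 8053-10-17.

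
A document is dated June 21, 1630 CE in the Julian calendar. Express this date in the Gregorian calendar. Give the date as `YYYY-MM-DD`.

1630-07-01

At this point the Julian calendar is 10 days behind the Gregorian.
21 June 1630 Julian + 10 days → 1 July 1630 Gregorian.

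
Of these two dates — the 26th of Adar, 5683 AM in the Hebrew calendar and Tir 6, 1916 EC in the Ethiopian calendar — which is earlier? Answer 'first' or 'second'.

first

First date → JDN 2423493; second date → JDN 2423800.
JDN 2423493 < JDN 2423800, so the first date is earlier.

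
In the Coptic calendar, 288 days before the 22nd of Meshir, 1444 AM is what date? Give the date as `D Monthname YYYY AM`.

10 Pashons 1443 AM

Counting 288 days back from JDN 2352257 reaches JDN 2351969, which is 10 Pashons 1443 AM.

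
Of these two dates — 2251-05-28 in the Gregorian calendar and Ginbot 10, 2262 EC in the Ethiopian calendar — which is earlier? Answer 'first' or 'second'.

first

Converting both to JDN: 2543368 vs 2550300; the smaller is the first.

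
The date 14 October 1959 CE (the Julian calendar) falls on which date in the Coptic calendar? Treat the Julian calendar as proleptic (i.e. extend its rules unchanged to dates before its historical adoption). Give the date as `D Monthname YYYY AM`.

Julian Day Number of the source date = 2436869.
Converting JDN 2436869 to the Coptic calendar gives 16 Paopi 1676 AM.

16 Paopi 1676 AM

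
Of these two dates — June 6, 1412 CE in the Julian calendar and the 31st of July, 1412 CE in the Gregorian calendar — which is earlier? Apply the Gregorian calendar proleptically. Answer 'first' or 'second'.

The two dates have Julian Day Numbers 2236948 and 2236994 respectively.
Since 2236948 < 2236994, the first date comes first.

first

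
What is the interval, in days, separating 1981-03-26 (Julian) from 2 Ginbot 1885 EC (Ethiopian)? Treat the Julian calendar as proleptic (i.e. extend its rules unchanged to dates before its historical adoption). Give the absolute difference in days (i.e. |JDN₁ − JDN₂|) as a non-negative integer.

32110

JDN of the first date = 2444703.
JDN of the second date = 2412593.
|2412593 − 2444703| = 32110.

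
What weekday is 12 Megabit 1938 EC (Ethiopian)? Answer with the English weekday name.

In the Gregorian calendar this is 21 March 1946 (JDN 2431901).
Since JDN mod 7 = 3 (0 = Monday), the day is Thursday.

Thursday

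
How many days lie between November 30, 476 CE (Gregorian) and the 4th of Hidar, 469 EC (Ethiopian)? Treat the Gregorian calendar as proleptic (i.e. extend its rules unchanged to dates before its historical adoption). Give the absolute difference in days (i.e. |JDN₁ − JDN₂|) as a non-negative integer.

JDN of the first date = 1895250.
JDN of the second date = 1895221.
|1895221 − 1895250| = 29.

29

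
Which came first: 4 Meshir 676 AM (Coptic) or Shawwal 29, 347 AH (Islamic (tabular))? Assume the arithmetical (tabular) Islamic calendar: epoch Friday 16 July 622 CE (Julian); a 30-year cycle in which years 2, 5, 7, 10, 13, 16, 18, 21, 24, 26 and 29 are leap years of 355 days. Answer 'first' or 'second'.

second

Converting both to JDN: 2071727 vs 2071345; the smaller is the second.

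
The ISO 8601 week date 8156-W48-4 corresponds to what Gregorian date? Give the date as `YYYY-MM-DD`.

ISO week 1 of 8156 is the week containing the first Thursday of 8156.
Week 48, day 4 (Thursday) lands on 8156-11-25.

8156-11-25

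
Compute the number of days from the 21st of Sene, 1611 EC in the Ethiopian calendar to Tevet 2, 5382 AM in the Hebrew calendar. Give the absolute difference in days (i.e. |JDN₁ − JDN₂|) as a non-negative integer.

904

JDN of the first date = 2312563.
JDN of the second date = 2313467.
|2313467 − 2312563| = 904.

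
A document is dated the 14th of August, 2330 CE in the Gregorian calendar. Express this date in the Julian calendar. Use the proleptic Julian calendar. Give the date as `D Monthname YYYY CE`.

The Julian–Gregorian offset here is 16 days (Julian trailing).
14 August 2330 Gregorian − 16 days → 29 July 2330 Julian.

29 July 2330 CE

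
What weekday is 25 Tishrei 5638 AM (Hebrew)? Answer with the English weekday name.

In the Gregorian calendar this is 2 October 1877 (JDN 2406895).
2406895 ≡ 1 (mod 7); counting from Monday = 0 gives Tuesday.

Tuesday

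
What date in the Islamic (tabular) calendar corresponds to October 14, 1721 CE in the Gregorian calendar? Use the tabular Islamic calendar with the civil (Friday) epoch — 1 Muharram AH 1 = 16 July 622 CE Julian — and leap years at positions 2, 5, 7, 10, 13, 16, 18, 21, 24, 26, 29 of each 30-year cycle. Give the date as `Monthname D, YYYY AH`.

Julian Day Number of the source date = 2349929.
Converting JDN 2349929 to the tabular Islamic calendar gives 22 Dhu al-Hijjah 1133 AH.

Dhu al-Hijjah 22, 1133 AH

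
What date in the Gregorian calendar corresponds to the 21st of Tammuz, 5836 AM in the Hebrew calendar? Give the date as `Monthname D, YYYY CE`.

July 22, 2076 CE

Julian Day Number of the source date = 2479507.
Converting JDN 2479507 to the Gregorian calendar gives 22 July 2076 CE.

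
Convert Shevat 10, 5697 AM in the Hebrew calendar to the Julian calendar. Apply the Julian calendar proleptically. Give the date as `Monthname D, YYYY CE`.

January 9, 1937 CE

Both dates share Julian Day Number 2428556; in the Julian calendar that is 9 January 1937 CE.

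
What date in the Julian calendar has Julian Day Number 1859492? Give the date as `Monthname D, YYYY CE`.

JDN 1859492 is 6 January 379 in the proleptic Gregorian calendar.
In the Julian calendar that day is January 5, 379 CE.

January 5, 379 CE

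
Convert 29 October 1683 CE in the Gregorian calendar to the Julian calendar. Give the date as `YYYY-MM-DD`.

At this point the Julian calendar is 10 days behind the Gregorian.
29 October 1683 Gregorian − 10 days → 19 October 1683 Julian.

1683-10-19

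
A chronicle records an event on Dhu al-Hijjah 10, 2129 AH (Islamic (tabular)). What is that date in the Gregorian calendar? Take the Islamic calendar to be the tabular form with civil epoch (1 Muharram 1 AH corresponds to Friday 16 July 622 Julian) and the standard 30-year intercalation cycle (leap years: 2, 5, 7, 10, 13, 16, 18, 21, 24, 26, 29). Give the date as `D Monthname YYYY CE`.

Both dates share Julian Day Number 2702866; in the Gregorian calendar that is 4 February 2688 CE.

4 February 2688 CE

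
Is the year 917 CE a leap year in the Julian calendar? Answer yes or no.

no

917 mod 4 = 1, so it is a common year in the Julian calendar.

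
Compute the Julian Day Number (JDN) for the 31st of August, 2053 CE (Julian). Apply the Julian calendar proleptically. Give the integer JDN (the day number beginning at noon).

2471159

In the Gregorian calendar the same day is 13 September 2053.
JDN 2299161 is 15 October 1582 CE (Gregorian); the target day is +171998 days from there, so JDN = 2471159.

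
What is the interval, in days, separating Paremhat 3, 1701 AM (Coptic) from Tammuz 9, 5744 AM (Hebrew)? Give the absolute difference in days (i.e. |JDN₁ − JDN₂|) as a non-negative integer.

246

First date → JDN 2446137; second date → JDN 2445891.
The interval is |2446137 − 2445891| = 246 days.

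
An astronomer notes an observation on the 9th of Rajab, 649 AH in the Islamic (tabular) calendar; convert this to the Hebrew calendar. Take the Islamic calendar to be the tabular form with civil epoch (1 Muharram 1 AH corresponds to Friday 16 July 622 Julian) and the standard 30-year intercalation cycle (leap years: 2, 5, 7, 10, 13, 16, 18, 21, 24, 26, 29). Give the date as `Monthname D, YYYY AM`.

Both dates share Julian Day Number 2178255; in the Hebrew calendar that is 10 Tishrei 5012 AM.

Tishrei 10, 5012 AM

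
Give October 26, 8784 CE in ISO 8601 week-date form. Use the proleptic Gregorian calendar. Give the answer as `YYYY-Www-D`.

8784-W43-5

The weekday is Friday (ISO weekday 5).
That Friday belongs to ISO week 43 of ISO year 8784.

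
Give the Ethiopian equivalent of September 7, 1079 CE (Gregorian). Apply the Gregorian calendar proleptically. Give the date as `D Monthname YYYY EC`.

3 Meskerem 1072 EC

Julian Day Number of the source date = 2115406.
Converting JDN 2115406 to the Ethiopian calendar gives 3 Meskerem 1072 EC.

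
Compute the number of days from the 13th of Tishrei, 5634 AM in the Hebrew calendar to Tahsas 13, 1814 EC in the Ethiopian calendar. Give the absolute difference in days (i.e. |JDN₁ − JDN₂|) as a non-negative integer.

18915

First date → JDN 2405436; second date → JDN 2386521.
The interval is |2405436 − 2386521| = 18915 days.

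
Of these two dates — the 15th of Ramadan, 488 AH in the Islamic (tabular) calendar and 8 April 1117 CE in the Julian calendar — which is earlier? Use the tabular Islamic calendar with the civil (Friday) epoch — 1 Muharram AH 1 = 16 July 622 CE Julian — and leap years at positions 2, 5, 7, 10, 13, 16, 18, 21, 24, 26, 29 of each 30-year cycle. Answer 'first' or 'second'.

first

The two dates have Julian Day Numbers 2121267 and 2129140 respectively.
Since 2121267 < 2129140, the first date comes first.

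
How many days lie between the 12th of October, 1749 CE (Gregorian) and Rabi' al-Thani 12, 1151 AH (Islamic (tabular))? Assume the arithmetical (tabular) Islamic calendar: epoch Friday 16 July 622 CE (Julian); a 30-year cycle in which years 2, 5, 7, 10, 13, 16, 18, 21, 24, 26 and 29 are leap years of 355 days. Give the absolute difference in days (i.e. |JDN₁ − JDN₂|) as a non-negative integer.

First date → JDN 2360154; second date → JDN 2356062.
The interval is |2360154 − 2356062| = 4092 days.

4092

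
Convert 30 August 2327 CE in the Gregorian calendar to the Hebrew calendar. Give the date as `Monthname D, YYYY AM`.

Elul 12, 6087 AM

Both dates share Julian Day Number 2571220; in the Hebrew calendar that is 12 Elul 6087 AM.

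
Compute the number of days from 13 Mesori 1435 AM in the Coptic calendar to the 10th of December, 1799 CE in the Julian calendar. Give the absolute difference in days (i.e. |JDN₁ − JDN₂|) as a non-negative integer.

29346

First date → JDN 2349140; second date → JDN 2378486.
The interval is |2349140 − 2378486| = 29346 days.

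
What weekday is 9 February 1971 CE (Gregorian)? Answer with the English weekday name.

JDN 2440992 mod 7 = 1, and JDN 0 was a Monday, so this is a Tuesday.

Tuesday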